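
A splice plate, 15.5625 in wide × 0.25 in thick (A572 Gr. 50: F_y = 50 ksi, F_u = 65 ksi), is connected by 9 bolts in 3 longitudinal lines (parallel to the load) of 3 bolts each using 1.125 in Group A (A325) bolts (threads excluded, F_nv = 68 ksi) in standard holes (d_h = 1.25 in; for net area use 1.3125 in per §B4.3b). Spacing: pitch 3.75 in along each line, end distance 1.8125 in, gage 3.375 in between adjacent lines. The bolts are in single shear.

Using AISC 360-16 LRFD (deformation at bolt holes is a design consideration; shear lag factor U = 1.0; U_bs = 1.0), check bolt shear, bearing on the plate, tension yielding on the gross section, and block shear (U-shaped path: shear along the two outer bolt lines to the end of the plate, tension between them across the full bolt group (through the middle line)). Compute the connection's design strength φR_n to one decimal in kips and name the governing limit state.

Bolt shear: A_b = π(1.125)²/4 = 0.99402 in². φR_n = 0.75 × 68 × 0.99402 × 9 × 1 = 456.3 kips.
Bearing (0.25 in plate, F_u = 65 ksi): end bolts L_c = 1.8125 − 1.25/2 = 1.1875, R_n = min(1.2×1.1875×0.25×65, 2.4×1.125×0.25×65) = 23.156 kips/bolt; interior L_c = 3.75 − 1.25 = 2.5, R_n = 43.875 kips/bolt. φR_n = 0.75 × (3×23.156 + 6×43.875) = 249.5 kips.
Tension yield (gross): A_g = 15.5625×0.25 = 3.8906 in². φR_n = 0.90 × 50 × 3.8906 = 175.1 kips.
Block shear: shear path 2×[1.8125+2×3.75] = 2×9.3125 in, A_gv = 4.6563, A_nv = 2×(9.3125 − 2.5×1.3125)×0.25 = 3.0156 in²; tension across gage: (6.75 − 2×1.3125)×0.25 = 1.0313 in². R_n = min(0.6×65×3.0156, 0.6×50×4.6563) + 1.0×65×1.0313 = min(117.61, 139.69) + 67.035 = 184.65 kips. φR_n = 0.75 × 184.65 = 138.5 kips.
Governing: min(456.3, 249.5, 175.1, 138.5) = 138.5 kips → block shear.

138.5 kips (block shear governs)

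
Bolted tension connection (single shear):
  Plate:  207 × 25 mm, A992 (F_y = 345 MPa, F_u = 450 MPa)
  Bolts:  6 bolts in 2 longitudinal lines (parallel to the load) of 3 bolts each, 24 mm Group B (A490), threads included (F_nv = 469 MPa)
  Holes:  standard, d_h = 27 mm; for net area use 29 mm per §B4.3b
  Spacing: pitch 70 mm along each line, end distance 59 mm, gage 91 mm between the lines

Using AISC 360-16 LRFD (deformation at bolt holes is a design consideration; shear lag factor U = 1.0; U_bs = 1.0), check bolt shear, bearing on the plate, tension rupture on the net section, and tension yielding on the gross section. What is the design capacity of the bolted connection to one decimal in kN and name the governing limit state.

Bolt shear: A_b = π(24)²/4 = 452.39 mm². φR_n = 0.75 × 469 × 452.39 × 6 × 1 = 954.8 kN.
Bearing (25 mm plate, F_u = 450 MPa): end bolts L_c = 59 − 27/2 = 45.5, R_n = min(1.2×45.5×25×450, 2.4×24×25×450) = 614.25 kN/bolt; interior L_c = 70 − 27 = 43, R_n = 580.5 kN/bolt. φR_n = 0.75 × (2×614.25 + 4×580.5) = 2662.9 kN.
Tension rupture (net): A_n = (207 − 2×29)×25 = 3725 mm² (U = 1.0, A_e = A_n). φR_n = 0.75 × 450 × 3725 = 1257.2 kN.
Tension yield (gross): A_g = 207×25 = 5175 mm². φR_n = 0.90 × 345 × 5175 = 1606.8 kN.
Governing: min(954.8, 2662.9, 1257.2, 1606.8) = 954.8 kN → bolt shear.

954.8 kN (bolt shear governs)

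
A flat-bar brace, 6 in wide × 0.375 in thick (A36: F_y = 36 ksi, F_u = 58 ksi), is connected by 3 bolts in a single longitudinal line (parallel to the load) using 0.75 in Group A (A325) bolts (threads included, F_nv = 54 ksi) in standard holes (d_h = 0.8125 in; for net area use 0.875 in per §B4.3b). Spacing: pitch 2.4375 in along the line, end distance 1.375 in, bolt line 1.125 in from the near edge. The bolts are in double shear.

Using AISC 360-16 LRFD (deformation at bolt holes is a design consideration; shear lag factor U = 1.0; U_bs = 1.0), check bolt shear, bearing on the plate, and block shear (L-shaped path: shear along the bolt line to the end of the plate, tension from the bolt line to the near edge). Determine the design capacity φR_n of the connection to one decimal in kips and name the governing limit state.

49.2 kips (block shear governs)

Bolt shear: A_b = π(0.75)²/4 = 0.44179 in². φR_n = 0.75 × 54 × 0.44179 × 3 × 2 = 107.4 kips.
Bearing (0.375 in plate, F_u = 58 ksi): end bolts L_c = 1.375 − 0.8125/2 = 0.96875, R_n = min(1.2×0.96875×0.375×58, 2.4×0.75×0.375×58) = 25.284 kips/bolt; interior L_c = 2.4375 − 0.8125 = 1.625, R_n = 39.15 kips/bolt. φR_n = 0.75 × (1×25.284 + 2×39.15) = 77.7 kips.
Block shear: shear path 1×[1.375+2×2.4375] = 1×6.25 in, A_gv = 2.3438, A_nv = 1×(6.25 − 2.5×0.875)×0.375 = 1.5234 in²; tension to near edge: (1.125 − 0.5×0.875)×0.375 = 0.25781 in². R_n = min(0.6×58×1.5234, 0.6×36×2.3438) + 1.0×58×0.25781 = min(53.014, 50.626) + 14.953 = 65.579 kips. φR_n = 0.75 × 65.579 = 49.2 kips.
Governing: min(107.4, 77.7, 49.2) = 49.2 kips → block shear.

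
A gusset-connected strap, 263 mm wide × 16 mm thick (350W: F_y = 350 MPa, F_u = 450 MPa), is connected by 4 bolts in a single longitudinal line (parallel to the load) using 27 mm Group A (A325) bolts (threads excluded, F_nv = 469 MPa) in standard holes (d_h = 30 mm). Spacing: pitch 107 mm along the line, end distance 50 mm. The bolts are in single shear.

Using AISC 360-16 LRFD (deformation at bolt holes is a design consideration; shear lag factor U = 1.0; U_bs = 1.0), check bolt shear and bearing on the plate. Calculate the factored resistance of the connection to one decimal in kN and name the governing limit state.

805.6 kN (bolt shear governs)

Bolt shear: A_b = π(27)²/4 = 572.56 mm². φR_n = 0.75 × 469 × 572.56 × 4 × 1 = 805.6 kN.
Bearing (16 mm plate, F_u = 450 MPa): end bolts L_c = 50 − 30/2 = 35, R_n = min(1.2×35×16×450, 2.4×27×16×450) = 302.4 kN/bolt; interior L_c = 107 − 30 = 77, R_n = 466.56 kN/bolt. φR_n = 0.75 × (1×302.4 + 3×466.56) = 1276.6 kN.
Governing: min(805.6, 1276.6) = 805.6 kN → bolt shear.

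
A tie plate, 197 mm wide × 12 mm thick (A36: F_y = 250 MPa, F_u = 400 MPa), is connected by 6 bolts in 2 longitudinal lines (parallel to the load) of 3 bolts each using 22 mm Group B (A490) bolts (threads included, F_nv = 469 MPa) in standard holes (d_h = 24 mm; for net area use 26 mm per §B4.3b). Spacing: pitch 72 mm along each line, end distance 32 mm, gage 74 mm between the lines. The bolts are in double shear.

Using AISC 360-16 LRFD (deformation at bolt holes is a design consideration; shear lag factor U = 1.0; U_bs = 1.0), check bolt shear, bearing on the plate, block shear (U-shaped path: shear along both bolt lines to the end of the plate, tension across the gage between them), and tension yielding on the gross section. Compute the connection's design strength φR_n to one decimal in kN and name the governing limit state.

531.9 kN (gross-section yield governs)

Bolt shear: A_b = π(22)²/4 = 380.13 mm². φR_n = 0.75 × 469 × 380.13 × 6 × 2 = 1604.5 kN.
Bearing (12 mm plate, F_u = 400 MPa): end bolts L_c = 32 − 24/2 = 20, R_n = min(1.2×20×12×400, 2.4×22×12×400) = 115.2 kN/bolt; interior L_c = 72 − 24 = 48, R_n = 253.44 kN/bolt. φR_n = 0.75 × (2×115.2 + 4×253.44) = 933.1 kN.
Block shear: shear path 2×[32+2×72] = 2×176 mm, A_gv = 4224, A_nv = 2×(176 − 2.5×26)×12 = 2664 mm²; tension across gage: (74 − 1×26)×12 = 576 mm². R_n = min(0.6×400×2664, 0.6×250×4224) + 1.0×400×576 = min(639.36, 633.6) + 230.4 = 864 kN. φR_n = 0.75 × 864 = 648.0 kN.
Tension yield (gross): A_g = 197×12 = 2364 mm². φR_n = 0.90 × 250 × 2364 = 531.9 kN.
Governing: min(1604.5, 933.1, 648.0, 531.9) = 531.9 kN → gross-section yield.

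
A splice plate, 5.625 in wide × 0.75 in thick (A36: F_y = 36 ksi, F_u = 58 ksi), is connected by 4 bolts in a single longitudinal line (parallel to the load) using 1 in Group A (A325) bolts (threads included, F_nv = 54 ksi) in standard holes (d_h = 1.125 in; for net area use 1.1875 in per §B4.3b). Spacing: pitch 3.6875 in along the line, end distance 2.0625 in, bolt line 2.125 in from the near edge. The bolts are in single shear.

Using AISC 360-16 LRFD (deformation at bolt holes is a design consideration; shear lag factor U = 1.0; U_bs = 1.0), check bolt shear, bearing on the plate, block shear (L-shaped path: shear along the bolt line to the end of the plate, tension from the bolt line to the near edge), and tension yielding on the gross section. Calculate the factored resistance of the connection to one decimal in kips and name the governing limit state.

127.2 kips (bolt shear governs)

Bolt shear: A_b = π(1)²/4 = 0.7854 in². φR_n = 0.75 × 54 × 0.7854 × 4 × 1 = 127.2 kips.
Bearing (0.75 in plate, F_u = 58 ksi): end bolts L_c = 2.0625 − 1.125/2 = 1.5, R_n = min(1.2×1.5×0.75×58, 2.4×1×0.75×58) = 78.3 kips/bolt; interior L_c = 3.6875 − 1.125 = 2.5625, R_n = 104.4 kips/bolt. φR_n = 0.75 × (1×78.3 + 3×104.4) = 293.6 kips.
Block shear: shear path 1×[2.0625+3×3.6875] = 1×13.125 in, A_gv = 9.8438, A_nv = 1×(13.125 − 3.5×1.1875)×0.75 = 6.7266 in²; tension to near edge: (2.125 − 0.5×1.1875)×0.75 = 1.1484 in². R_n = min(0.6×58×6.7266, 0.6×36×9.8438) + 1.0×58×1.1484 = min(234.09, 212.63) + 66.607 = 279.24 kips. φR_n = 0.75 × 279.24 = 209.4 kips.
Tension yield (gross): A_g = 5.625×0.75 = 4.2188 in². φR_n = 0.90 × 36 × 4.2188 = 136.7 kips.
Governing: min(127.2, 293.6, 209.4, 136.7) = 127.2 kips → bolt shear.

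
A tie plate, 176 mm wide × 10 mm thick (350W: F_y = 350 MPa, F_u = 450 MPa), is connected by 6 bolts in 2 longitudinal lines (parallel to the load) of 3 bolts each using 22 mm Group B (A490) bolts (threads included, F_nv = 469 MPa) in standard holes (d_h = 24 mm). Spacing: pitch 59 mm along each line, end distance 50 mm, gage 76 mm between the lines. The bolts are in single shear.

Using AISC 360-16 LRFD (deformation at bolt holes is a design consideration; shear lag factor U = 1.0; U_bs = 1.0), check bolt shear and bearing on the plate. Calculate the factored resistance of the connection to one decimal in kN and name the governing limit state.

802.3 kN (bolt shear governs)

Bolt shear: A_b = π(22)²/4 = 380.13 mm². φR_n = 0.75 × 469 × 380.13 × 6 × 1 = 802.3 kN.
Bearing (10 mm plate, F_u = 450 MPa): end bolts L_c = 50 − 24/2 = 38, R_n = min(1.2×38×10×450, 2.4×22×10×450) = 205.2 kN/bolt; interior L_c = 59 − 24 = 35, R_n = 189 kN/bolt. φR_n = 0.75 × (2×205.2 + 4×189) = 874.8 kN.
Governing: min(802.3, 874.8) = 802.3 kN → bolt shear.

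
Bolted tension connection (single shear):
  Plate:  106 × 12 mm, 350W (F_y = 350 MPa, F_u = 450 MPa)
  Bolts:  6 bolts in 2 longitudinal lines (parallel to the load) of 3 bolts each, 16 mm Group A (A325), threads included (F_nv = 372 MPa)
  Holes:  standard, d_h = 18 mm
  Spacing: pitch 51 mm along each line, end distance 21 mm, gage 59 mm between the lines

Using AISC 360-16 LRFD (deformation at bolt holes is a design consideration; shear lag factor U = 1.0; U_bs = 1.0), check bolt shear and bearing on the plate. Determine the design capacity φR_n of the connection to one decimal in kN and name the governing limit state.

336.6 kN (bolt shear governs)

Bolt shear: A_b = π(16)²/4 = 201.06 mm². φR_n = 0.75 × 372 × 201.06 × 6 × 1 = 336.6 kN.
Bearing (12 mm plate, F_u = 450 MPa): end bolts L_c = 21 − 18/2 = 12, R_n = min(1.2×12×12×450, 2.4×16×12×450) = 77.76 kN/bolt; interior L_c = 51 − 18 = 33, R_n = 207.36 kN/bolt. φR_n = 0.75 × (2×77.76 + 4×207.36) = 738.7 kN.
Governing: min(336.6, 738.7) = 336.6 kN → bolt shear.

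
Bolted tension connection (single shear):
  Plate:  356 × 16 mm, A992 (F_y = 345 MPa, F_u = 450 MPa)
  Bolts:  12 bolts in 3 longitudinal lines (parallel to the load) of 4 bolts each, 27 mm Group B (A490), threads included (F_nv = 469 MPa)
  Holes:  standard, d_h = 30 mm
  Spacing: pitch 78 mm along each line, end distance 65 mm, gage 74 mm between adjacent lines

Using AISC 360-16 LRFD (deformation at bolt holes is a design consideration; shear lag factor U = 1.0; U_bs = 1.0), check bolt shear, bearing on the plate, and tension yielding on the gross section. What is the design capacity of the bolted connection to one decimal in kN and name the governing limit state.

Bolt shear: A_b = π(27)²/4 = 572.56 mm². φR_n = 0.75 × 469 × 572.56 × 12 × 1 = 2416.8 kN.
Bearing (16 mm plate, F_u = 450 MPa): end bolts L_c = 65 − 30/2 = 50, R_n = min(1.2×50×16×450, 2.4×27×16×450) = 432 kN/bolt; interior L_c = 78 − 30 = 48, R_n = 414.72 kN/bolt. φR_n = 0.75 × (3×432 + 9×414.72) = 3771.4 kN.
Tension yield (gross): A_g = 356×16 = 5696 mm². φR_n = 0.90 × 345 × 5696 = 1768.6 kN.
Governing: min(2416.8, 3771.4, 1768.6) = 1768.6 kN → gross-section yield.

1768.6 kN (gross-section yield governs)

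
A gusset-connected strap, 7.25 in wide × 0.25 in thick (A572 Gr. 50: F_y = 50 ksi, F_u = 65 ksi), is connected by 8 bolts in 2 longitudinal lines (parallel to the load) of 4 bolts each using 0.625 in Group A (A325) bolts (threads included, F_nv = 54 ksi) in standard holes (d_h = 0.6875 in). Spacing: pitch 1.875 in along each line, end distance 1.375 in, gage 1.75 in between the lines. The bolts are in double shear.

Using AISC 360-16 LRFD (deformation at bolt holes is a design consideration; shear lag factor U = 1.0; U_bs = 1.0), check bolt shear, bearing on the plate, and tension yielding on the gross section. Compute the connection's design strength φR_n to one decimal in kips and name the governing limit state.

81.6 kips (gross-section yield governs)

Bolt shear: A_b = π(0.625)²/4 = 0.3068 in². φR_n = 0.75 × 54 × 0.3068 × 8 × 2 = 198.8 kips.
Bearing (0.25 in plate, F_u = 65 ksi): end bolts L_c = 1.375 − 0.6875/2 = 1.03125, R_n = min(1.2×1.03125×0.25×65, 2.4×0.625×0.25×65) = 20.109 kips/bolt; interior L_c = 1.875 − 0.6875 = 1.1875, R_n = 23.156 kips/bolt. φR_n = 0.75 × (2×20.109 + 6×23.156) = 134.4 kips.
Tension yield (gross): A_g = 7.25×0.25 = 1.8125 in². φR_n = 0.90 × 50 × 1.8125 = 81.6 kips.
Governing: min(198.8, 134.4, 81.6) = 81.6 kips → gross-section yield.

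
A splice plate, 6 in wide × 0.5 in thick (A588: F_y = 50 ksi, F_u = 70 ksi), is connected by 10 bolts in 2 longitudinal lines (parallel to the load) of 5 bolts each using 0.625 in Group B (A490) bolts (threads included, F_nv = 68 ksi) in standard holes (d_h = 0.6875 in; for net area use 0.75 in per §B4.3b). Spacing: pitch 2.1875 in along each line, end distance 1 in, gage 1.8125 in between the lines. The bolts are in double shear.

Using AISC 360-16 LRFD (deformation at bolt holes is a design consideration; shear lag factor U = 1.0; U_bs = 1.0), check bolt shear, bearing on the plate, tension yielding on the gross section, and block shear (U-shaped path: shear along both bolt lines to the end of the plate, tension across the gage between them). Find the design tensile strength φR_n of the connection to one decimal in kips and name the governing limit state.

Bolt shear: A_b = π(0.625)²/4 = 0.3068 in². φR_n = 0.75 × 68 × 0.3068 × 10 × 2 = 312.9 kips.
Bearing (0.5 in plate, F_u = 70 ksi): end bolts L_c = 1 − 0.6875/2 = 0.65625, R_n = min(1.2×0.65625×0.5×70, 2.4×0.625×0.5×70) = 27.563 kips/bolt; interior L_c = 2.1875 − 0.6875 = 1.5, R_n = 52.5 kips/bolt. φR_n = 0.75 × (2×27.563 + 8×52.5) = 356.3 kips.
Tension yield (gross): A_g = 6×0.5 = 3 in². φR_n = 0.90 × 50 × 3 = 135.0 kips.
Block shear: shear path 2×[1+4×2.1875] = 2×9.75 in, A_gv = 9.75, A_nv = 2×(9.75 − 4.5×0.75)×0.5 = 6.375 in²; tension across gage: (1.8125 − 1×0.75)×0.5 = 0.53125 in². R_n = min(0.6×70×6.375, 0.6×50×9.75) + 1.0×70×0.53125 = min(267.75, 292.5) + 37.188 = 304.94 kips. φR_n = 0.75 × 304.94 = 228.7 kips.
Governing: min(312.9, 356.3, 135.0, 228.7) = 135.0 kips → gross-section yield.

135.0 kips (gross-section yield governs)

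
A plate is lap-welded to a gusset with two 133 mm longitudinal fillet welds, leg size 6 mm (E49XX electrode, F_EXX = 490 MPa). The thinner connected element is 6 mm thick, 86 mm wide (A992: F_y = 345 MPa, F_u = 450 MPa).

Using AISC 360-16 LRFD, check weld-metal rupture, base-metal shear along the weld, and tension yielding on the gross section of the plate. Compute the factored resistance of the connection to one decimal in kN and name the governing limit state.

160.2 kN (gross-section yield governs)

Weld metal: throat = 0.707×6 = 4.242 mm, L = 2×133 = 266 mm. φR_n = 0.75 × 0.6 × 490 × 4.242 × 266 = 248.8 kN.
Base metal shear (6 mm plate): yield φR_n = 1.0×0.6×345×6×266 = 330.4 kN; rupture φR_n = 0.75×0.6×450×6×266 = 323.2 kN; take 323.2 kN (rupture).
Tension yield (gross): A_g = 86×6 = 516 mm². φR_n = 0.90 × 345 × 516 = 160.2 kN.
Governing: min(248.8, 323.2, 160.2) = 160.2 kN → gross-section yield.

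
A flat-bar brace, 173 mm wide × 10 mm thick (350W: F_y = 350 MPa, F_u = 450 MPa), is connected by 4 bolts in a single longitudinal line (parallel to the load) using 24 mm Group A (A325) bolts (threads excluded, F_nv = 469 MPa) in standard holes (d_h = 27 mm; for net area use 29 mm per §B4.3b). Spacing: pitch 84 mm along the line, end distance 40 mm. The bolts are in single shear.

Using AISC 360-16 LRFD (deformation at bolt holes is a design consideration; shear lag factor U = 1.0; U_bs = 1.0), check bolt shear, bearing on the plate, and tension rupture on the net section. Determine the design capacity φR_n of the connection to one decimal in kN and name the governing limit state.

486.0 kN (net-section rupture governs)

Bolt shear: A_b = π(24)²/4 = 452.39 mm². φR_n = 0.75 × 469 × 452.39 × 4 × 1 = 636.5 kN.
Bearing (10 mm plate, F_u = 450 MPa): end bolts L_c = 40 − 27/2 = 26.5, R_n = min(1.2×26.5×10×450, 2.4×24×10×450) = 143.1 kN/bolt; interior L_c = 84 − 27 = 57, R_n = 259.2 kN/bolt. φR_n = 0.75 × (1×143.1 + 3×259.2) = 690.5 kN.
Tension rupture (net): A_n = (173 − 1×29)×10 = 1440 mm² (U = 1.0, A_e = A_n). φR_n = 0.75 × 450 × 1440 = 486.0 kN.
Governing: min(636.5, 690.5, 486.0) = 486.0 kN → net-section rupture.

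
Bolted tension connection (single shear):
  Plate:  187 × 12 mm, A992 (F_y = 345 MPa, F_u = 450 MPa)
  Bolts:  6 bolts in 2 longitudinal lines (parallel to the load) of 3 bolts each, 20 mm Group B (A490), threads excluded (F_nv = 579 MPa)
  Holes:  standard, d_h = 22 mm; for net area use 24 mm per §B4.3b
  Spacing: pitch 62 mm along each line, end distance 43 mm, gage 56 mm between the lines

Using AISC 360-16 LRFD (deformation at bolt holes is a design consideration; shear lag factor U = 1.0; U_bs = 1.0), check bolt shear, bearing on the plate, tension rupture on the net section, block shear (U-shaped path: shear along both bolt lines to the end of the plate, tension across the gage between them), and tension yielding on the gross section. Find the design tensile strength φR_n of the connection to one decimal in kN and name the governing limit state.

Bolt shear: A_b = π(20)²/4 = 314.16 mm². φR_n = 0.75 × 579 × 314.16 × 6 × 1 = 818.5 kN.
Bearing (12 mm plate, F_u = 450 MPa): end bolts L_c = 43 − 22/2 = 32, R_n = min(1.2×32×12×450, 2.4×20×12×450) = 207.36 kN/bolt; interior L_c = 62 − 22 = 40, R_n = 259.2 kN/bolt. φR_n = 0.75 × (2×207.36 + 4×259.2) = 1088.6 kN.
Tension rupture (net): A_n = (187 − 2×24)×12 = 1668 mm² (U = 1.0, A_e = A_n). φR_n = 0.75 × 450 × 1668 = 563.0 kN.
Block shear: shear path 2×[43+2×62] = 2×167 mm, A_gv = 4008, A_nv = 2×(167 − 2.5×24)×12 = 2568 mm²; tension across gage: (56 − 1×24)×12 = 384 mm². R_n = min(0.6×450×2568, 0.6×345×4008) + 1.0×450×384 = min(693.36, 829.66) + 172.8 = 866.16 kN. φR_n = 0.75 × 866.16 = 649.6 kN.
Tension yield (gross): A_g = 187×12 = 2244 mm². φR_n = 0.90 × 345 × 2244 = 696.8 kN.
Governing: min(818.5, 1088.6, 563.0, 649.6, 696.8) = 563.0 kN → net-section rupture.

563.0 kN (net-section rupture governs)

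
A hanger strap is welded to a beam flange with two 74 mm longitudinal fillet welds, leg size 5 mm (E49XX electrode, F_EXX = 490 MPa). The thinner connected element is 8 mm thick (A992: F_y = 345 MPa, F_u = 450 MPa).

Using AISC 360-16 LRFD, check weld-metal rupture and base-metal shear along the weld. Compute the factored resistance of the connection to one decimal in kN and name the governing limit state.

Weld metal: throat = 0.707×5 = 3.535 mm, L = 2×74 = 148 mm. φR_n = 0.75 × 0.6 × 490 × 3.535 × 148 = 115.4 kN.
Base metal shear (8 mm plate): yield φR_n = 1.0×0.6×345×8×148 = 245.1 kN; rupture φR_n = 0.75×0.6×450×8×148 = 239.8 kN; take 239.8 kN (rupture).
Governing: min(115.4, 239.8) = 115.4 kN → weld metal.

115.4 kN (weld metal governs)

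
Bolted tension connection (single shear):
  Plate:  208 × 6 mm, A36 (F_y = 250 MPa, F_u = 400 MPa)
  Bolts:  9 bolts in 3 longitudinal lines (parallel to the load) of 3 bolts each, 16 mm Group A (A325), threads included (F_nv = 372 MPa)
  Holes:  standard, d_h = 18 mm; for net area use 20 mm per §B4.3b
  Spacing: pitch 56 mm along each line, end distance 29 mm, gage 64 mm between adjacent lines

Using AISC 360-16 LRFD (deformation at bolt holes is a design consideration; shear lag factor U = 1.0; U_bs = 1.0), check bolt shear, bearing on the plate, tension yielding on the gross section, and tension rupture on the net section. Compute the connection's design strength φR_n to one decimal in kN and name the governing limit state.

266.4 kN (net-section rupture governs)

Bolt shear: A_b = π(16)²/4 = 201.06 mm². φR_n = 0.75 × 372 × 201.06 × 9 × 1 = 504.9 kN.
Bearing (6 mm plate, F_u = 400 MPa): end bolts L_c = 29 − 18/2 = 20, R_n = min(1.2×20×6×400, 2.4×16×6×400) = 57.6 kN/bolt; interior L_c = 56 − 18 = 38, R_n = 92.16 kN/bolt. φR_n = 0.75 × (3×57.6 + 6×92.16) = 544.3 kN.
Tension yield (gross): A_g = 208×6 = 1248 mm². φR_n = 0.90 × 250 × 1248 = 280.8 kN.
Tension rupture (net): A_n = (208 − 3×20)×6 = 888 mm² (U = 1.0, A_e = A_n). φR_n = 0.75 × 400 × 888 = 266.4 kN.
Governing: min(504.9, 544.3, 280.8, 266.4) = 266.4 kN → net-section rupture.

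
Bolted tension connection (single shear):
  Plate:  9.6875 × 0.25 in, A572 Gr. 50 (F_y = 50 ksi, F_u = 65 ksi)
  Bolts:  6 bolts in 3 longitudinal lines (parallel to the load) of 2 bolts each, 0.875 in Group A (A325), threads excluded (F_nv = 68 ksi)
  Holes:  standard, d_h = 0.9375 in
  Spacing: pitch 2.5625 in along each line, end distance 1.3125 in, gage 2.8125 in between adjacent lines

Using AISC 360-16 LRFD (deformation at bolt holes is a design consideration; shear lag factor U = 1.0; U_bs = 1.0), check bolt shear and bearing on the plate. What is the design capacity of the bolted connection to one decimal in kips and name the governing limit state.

108.3 kips (bearing governs)

Bolt shear: A_b = π(0.875)²/4 = 0.60132 in². φR_n = 0.75 × 68 × 0.60132 × 6 × 1 = 184.0 kips.
Bearing (0.25 in plate, F_u = 65 ksi): end bolts L_c = 1.3125 − 0.9375/2 = 0.84375, R_n = min(1.2×0.84375×0.25×65, 2.4×0.875×0.25×65) = 16.453 kips/bolt; interior L_c = 2.5625 − 0.9375 = 1.625, R_n = 31.688 kips/bolt. φR_n = 0.75 × (3×16.453 + 3×31.688) = 108.3 kips.
Governing: min(184.0, 108.3) = 108.3 kips → bearing.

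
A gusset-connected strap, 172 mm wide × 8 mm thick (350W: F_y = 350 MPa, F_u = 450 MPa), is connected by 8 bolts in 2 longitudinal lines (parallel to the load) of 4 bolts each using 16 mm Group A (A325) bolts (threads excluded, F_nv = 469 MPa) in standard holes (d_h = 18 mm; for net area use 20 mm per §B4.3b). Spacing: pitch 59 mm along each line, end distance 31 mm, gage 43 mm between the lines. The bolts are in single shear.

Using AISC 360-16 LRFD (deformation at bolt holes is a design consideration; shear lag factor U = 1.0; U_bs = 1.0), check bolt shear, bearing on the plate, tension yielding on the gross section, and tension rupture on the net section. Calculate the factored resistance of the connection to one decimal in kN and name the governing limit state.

356.4 kN (net-section rupture governs)

Bolt shear: A_b = π(16)²/4 = 201.06 mm². φR_n = 0.75 × 469 × 201.06 × 8 × 1 = 565.8 kN.
Bearing (8 mm plate, F_u = 450 MPa): end bolts L_c = 31 − 18/2 = 22, R_n = min(1.2×22×8×450, 2.4×16×8×450) = 95.04 kN/bolt; interior L_c = 59 − 18 = 41, R_n = 138.24 kN/bolt. φR_n = 0.75 × (2×95.04 + 6×138.24) = 764.6 kN.
Tension yield (gross): A_g = 172×8 = 1376 mm². φR_n = 0.90 × 350 × 1376 = 433.4 kN.
Tension rupture (net): A_n = (172 − 2×20)×8 = 1056 mm² (U = 1.0, A_e = A_n). φR_n = 0.75 × 450 × 1056 = 356.4 kN.
Governing: min(565.8, 764.6, 433.4, 356.4) = 356.4 kN → net-section rupture.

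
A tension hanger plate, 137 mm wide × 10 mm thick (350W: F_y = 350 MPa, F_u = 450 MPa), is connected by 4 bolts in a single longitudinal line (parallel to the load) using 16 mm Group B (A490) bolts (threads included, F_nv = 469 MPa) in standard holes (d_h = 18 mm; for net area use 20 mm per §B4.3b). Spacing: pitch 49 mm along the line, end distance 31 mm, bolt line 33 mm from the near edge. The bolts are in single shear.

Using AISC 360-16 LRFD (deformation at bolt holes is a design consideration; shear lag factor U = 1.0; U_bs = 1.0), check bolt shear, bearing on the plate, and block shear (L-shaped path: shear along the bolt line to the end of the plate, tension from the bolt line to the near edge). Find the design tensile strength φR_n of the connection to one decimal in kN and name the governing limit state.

282.9 kN (bolt shear governs)

Bolt shear: A_b = π(16)²/4 = 201.06 mm². φR_n = 0.75 × 469 × 201.06 × 4 × 1 = 282.9 kN.
Bearing (10 mm plate, F_u = 450 MPa): end bolts L_c = 31 − 18/2 = 22, R_n = min(1.2×22×10×450, 2.4×16×10×450) = 118.8 kN/bolt; interior L_c = 49 − 18 = 31, R_n = 167.4 kN/bolt. φR_n = 0.75 × (1×118.8 + 3×167.4) = 465.8 kN.
Block shear: shear path 1×[31+3×49] = 1×178 mm, A_gv = 1780, A_nv = 1×(178 − 3.5×20)×10 = 1080 mm²; tension to near edge: (33 − 0.5×20)×10 = 230 mm². R_n = min(0.6×450×1080, 0.6×350×1780) + 1.0×450×230 = min(291.6, 373.8) + 103.5 = 395.1 kN. φR_n = 0.75 × 395.1 = 296.3 kN.
Governing: min(282.9, 465.8, 296.3) = 282.9 kN → bolt shear.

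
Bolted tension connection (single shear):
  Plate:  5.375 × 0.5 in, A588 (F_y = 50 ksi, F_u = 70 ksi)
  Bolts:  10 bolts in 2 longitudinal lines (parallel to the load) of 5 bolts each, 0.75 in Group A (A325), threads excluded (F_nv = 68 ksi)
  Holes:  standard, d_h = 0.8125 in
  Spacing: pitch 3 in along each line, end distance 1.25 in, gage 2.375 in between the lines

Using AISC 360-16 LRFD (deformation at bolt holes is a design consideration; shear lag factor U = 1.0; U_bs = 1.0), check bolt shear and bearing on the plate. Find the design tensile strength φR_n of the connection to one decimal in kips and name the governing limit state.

Bolt shear: A_b = π(0.75)²/4 = 0.44179 in². φR_n = 0.75 × 68 × 0.44179 × 10 × 1 = 225.3 kips.
Bearing (0.5 in plate, F_u = 70 ksi): end bolts L_c = 1.25 − 0.8125/2 = 0.84375, R_n = min(1.2×0.84375×0.5×70, 2.4×0.75×0.5×70) = 35.438 kips/bolt; interior L_c = 3 − 0.8125 = 2.1875, R_n = 63 kips/bolt. φR_n = 0.75 × (2×35.438 + 8×63) = 431.2 kips.
Governing: min(225.3, 431.2) = 225.3 kips → bolt shear.

225.3 kips (bolt shear governs)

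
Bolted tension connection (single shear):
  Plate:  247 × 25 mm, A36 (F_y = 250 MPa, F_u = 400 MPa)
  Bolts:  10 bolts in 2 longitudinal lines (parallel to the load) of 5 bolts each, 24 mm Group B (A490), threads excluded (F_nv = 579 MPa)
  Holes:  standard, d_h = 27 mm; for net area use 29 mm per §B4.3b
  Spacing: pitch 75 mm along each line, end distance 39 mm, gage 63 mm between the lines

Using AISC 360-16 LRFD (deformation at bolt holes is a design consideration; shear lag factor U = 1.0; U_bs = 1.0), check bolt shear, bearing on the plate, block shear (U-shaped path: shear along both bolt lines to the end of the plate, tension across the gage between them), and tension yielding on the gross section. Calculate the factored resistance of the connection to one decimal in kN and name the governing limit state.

Bolt shear: A_b = π(24)²/4 = 452.39 mm². φR_n = 0.75 × 579 × 452.39 × 10 × 1 = 1964.5 kN.
Bearing (25 mm plate, F_u = 400 MPa): end bolts L_c = 39 − 27/2 = 25.5, R_n = min(1.2×25.5×25×400, 2.4×24×25×400) = 306 kN/bolt; interior L_c = 75 − 27 = 48, R_n = 576 kN/bolt. φR_n = 0.75 × (2×306 + 8×576) = 3915.0 kN.
Block shear: shear path 2×[39+4×75] = 2×339 mm, A_gv = 16950, A_nv = 2×(339 − 4.5×29)×25 = 10425 mm²; tension across gage: (63 − 1×29)×25 = 850 mm². R_n = min(0.6×400×10425, 0.6×250×16950) + 1.0×400×850 = min(2502, 2542.5) + 340 = 2842 kN. φR_n = 0.75 × 2842 = 2131.5 kN.
Tension yield (gross): A_g = 247×25 = 6175 mm². φR_n = 0.90 × 250 × 6175 = 1389.4 kN.
Governing: min(1964.5, 3915.0, 2131.5, 1389.4) = 1389.4 kN → gross-section yield.

1389.4 kN (gross-section yield governs)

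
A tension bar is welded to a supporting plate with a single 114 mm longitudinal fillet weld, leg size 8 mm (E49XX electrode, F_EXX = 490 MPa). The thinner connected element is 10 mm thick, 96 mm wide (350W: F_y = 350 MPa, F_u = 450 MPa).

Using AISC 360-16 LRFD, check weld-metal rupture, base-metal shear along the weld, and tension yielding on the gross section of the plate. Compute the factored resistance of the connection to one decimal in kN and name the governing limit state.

Weld metal: throat = 0.707×8 = 5.656 mm, L = 114 mm. φR_n = 0.75 × 0.6 × 490 × 5.656 × 114 = 142.2 kN.
Base metal shear (10 mm plate): yield φR_n = 1.0×0.6×350×10×114 = 239.4 kN; rupture φR_n = 0.75×0.6×450×10×114 = 230.9 kN; take 230.9 kN (rupture).
Tension yield (gross): A_g = 96×10 = 960 mm². φR_n = 0.90 × 350 × 960 = 302.4 kN.
Governing: min(142.2, 230.9, 302.4) = 142.2 kN → weld metal.

142.2 kN (weld metal governs)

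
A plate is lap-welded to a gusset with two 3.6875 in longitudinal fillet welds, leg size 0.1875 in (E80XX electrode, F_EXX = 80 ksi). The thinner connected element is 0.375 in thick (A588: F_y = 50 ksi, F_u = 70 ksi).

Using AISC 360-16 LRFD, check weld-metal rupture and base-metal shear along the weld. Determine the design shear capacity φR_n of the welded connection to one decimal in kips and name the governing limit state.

35.2 kips (weld metal governs)

Weld metal: throat = 0.707×0.1875 = 0.13256 in, L = 2×3.6875 = 7.375 in. φR_n = 0.75 × 0.6 × 80 × 0.13256 × 7.375 = 35.2 kips.
Base metal shear (0.375 in plate): yield φR_n = 1.0×0.6×50×0.375×7.375 = 83.0 kips; rupture φR_n = 0.75×0.6×70×0.375×7.375 = 87.1 kips; take 83.0 kips (yield).
Governing: min(35.2, 83.0) = 35.2 kips → weld metal.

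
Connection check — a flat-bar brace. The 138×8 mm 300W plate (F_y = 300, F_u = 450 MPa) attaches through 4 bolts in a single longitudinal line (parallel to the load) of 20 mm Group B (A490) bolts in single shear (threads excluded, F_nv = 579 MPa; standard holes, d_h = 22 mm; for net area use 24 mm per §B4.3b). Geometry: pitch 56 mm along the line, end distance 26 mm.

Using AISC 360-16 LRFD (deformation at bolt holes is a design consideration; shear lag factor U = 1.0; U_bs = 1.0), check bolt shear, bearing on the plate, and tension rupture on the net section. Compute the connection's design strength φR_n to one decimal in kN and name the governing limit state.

Bolt shear: A_b = π(20)²/4 = 314.16 mm². φR_n = 0.75 × 579 × 314.16 × 4 × 1 = 545.7 kN.
Bearing (8 mm plate, F_u = 450 MPa): end bolts L_c = 26 − 22/2 = 15, R_n = min(1.2×15×8×450, 2.4×20×8×450) = 64.8 kN/bolt; interior L_c = 56 − 22 = 34, R_n = 146.88 kN/bolt. φR_n = 0.75 × (1×64.8 + 3×146.88) = 379.1 kN.
Tension rupture (net): A_n = (138 − 1×24)×8 = 912 mm² (U = 1.0, A_e = A_n). φR_n = 0.75 × 450 × 912 = 307.8 kN.
Governing: min(545.7, 379.1, 307.8) = 307.8 kN → net-section rupture.

307.8 kN (net-section rupture governs)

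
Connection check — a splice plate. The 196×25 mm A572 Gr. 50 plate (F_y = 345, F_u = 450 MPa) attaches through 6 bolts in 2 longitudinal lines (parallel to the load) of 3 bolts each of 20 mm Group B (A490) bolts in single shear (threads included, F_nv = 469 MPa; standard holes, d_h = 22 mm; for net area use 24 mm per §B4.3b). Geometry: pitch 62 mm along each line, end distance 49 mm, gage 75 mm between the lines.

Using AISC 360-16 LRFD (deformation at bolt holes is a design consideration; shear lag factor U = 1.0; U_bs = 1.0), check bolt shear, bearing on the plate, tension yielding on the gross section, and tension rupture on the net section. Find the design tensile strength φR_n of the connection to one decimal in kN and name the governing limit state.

663.0 kN (bolt shear governs)

Bolt shear: A_b = π(20)²/4 = 314.16 mm². φR_n = 0.75 × 469 × 314.16 × 6 × 1 = 663.0 kN.
Bearing (25 mm plate, F_u = 450 MPa): end bolts L_c = 49 − 22/2 = 38, R_n = min(1.2×38×25×450, 2.4×20×25×450) = 513 kN/bolt; interior L_c = 62 − 22 = 40, R_n = 540 kN/bolt. φR_n = 0.75 × (2×513 + 4×540) = 2389.5 kN.
Tension yield (gross): A_g = 196×25 = 4900 mm². φR_n = 0.90 × 345 × 4900 = 1521.5 kN.
Tension rupture (net): A_n = (196 − 2×24)×25 = 3700 mm² (U = 1.0, A_e = A_n). φR_n = 0.75 × 450 × 3700 = 1248.8 kN.
Governing: min(663.0, 2389.5, 1521.5, 1248.8) = 663.0 kN → bolt shear.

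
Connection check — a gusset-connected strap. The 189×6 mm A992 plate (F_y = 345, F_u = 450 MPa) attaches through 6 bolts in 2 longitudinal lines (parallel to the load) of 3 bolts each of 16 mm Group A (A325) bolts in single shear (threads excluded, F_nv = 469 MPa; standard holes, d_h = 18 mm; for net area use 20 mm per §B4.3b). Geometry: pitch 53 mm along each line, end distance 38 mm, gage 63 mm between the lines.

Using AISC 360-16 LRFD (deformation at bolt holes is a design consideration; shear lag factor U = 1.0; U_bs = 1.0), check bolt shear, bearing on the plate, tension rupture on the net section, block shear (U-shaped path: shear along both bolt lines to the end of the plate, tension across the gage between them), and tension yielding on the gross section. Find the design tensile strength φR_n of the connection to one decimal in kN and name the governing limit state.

301.7 kN (net-section rupture governs)

Bolt shear: A_b = π(16)²/4 = 201.06 mm². φR_n = 0.75 × 469 × 201.06 × 6 × 1 = 424.3 kN.
Bearing (6 mm plate, F_u = 450 MPa): end bolts L_c = 38 − 18/2 = 29, R_n = min(1.2×29×6×450, 2.4×16×6×450) = 93.96 kN/bolt; interior L_c = 53 − 18 = 35, R_n = 103.68 kN/bolt. φR_n = 0.75 × (2×93.96 + 4×103.68) = 452.0 kN.
Tension rupture (net): A_n = (189 − 2×20)×6 = 894 mm² (U = 1.0, A_e = A_n). φR_n = 0.75 × 450 × 894 = 301.7 kN.
Block shear: shear path 2×[38+2×53] = 2×144 mm, A_gv = 1728, A_nv = 2×(144 − 2.5×20)×6 = 1128 mm²; tension across gage: (63 − 1×20)×6 = 258 mm². R_n = min(0.6×450×1128, 0.6×345×1728) + 1.0×450×258 = min(304.56, 357.7) + 116.1 = 420.66 kN. φR_n = 0.75 × 420.66 = 315.5 kN.
Tension yield (gross): A_g = 189×6 = 1134 mm². φR_n = 0.90 × 345 × 1134 = 352.1 kN.
Governing: min(424.3, 452.0, 301.7, 315.5, 352.1) = 301.7 kN → net-section rupture.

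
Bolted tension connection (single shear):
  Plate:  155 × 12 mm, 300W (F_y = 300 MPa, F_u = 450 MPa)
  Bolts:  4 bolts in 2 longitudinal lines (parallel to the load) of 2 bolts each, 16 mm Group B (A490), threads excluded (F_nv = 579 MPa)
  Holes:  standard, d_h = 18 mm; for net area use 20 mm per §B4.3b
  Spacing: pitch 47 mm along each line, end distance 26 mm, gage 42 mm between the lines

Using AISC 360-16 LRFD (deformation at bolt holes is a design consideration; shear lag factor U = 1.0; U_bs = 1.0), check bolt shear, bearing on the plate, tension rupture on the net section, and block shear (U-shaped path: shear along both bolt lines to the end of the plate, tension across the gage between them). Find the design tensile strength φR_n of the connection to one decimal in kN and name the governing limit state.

298.1 kN (block shear governs)

Bolt shear: A_b = π(16)²/4 = 201.06 mm². φR_n = 0.75 × 579 × 201.06 × 4 × 1 = 349.2 kN.
Bearing (12 mm plate, F_u = 450 MPa): end bolts L_c = 26 − 18/2 = 17, R_n = min(1.2×17×12×450, 2.4×16×12×450) = 110.16 kN/bolt; interior L_c = 47 − 18 = 29, R_n = 187.92 kN/bolt. φR_n = 0.75 × (2×110.16 + 2×187.92) = 447.1 kN.
Tension rupture (net): A_n = (155 − 2×20)×12 = 1380 mm² (U = 1.0, A_e = A_n). φR_n = 0.75 × 450 × 1380 = 465.8 kN.
Block shear: shear path 2×[26+1×47] = 2×73 mm, A_gv = 1752, A_nv = 2×(73 − 1.5×20)×12 = 1032 mm²; tension across gage: (42 − 1×20)×12 = 264 mm². R_n = min(0.6×450×1032, 0.6×300×1752) + 1.0×450×264 = min(278.64, 315.36) + 118.8 = 397.44 kN. φR_n = 0.75 × 397.44 = 298.1 kN.
Governing: min(349.2, 447.1, 465.8, 298.1) = 298.1 kN → block shear.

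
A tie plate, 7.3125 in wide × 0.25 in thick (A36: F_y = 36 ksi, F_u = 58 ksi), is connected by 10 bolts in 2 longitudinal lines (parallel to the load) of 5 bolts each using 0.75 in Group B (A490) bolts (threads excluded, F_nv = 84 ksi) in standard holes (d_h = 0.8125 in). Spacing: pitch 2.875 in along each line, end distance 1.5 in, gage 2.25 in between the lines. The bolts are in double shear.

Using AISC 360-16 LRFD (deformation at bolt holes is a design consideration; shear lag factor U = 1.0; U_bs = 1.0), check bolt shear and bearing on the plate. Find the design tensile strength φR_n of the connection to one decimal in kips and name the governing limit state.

Bolt shear: A_b = π(0.75)²/4 = 0.44179 in². φR_n = 0.75 × 84 × 0.44179 × 10 × 2 = 556.7 kips.
Bearing (0.25 in plate, F_u = 58 ksi): end bolts L_c = 1.5 − 0.8125/2 = 1.09375, R_n = min(1.2×1.09375×0.25×58, 2.4×0.75×0.25×58) = 19.031 kips/bolt; interior L_c = 2.875 − 0.8125 = 2.0625, R_n = 26.1 kips/bolt. φR_n = 0.75 × (2×19.031 + 8×26.1) = 185.1 kips.
Governing: min(556.7, 185.1) = 185.1 kips → bearing.

185.1 kips (bearing governs)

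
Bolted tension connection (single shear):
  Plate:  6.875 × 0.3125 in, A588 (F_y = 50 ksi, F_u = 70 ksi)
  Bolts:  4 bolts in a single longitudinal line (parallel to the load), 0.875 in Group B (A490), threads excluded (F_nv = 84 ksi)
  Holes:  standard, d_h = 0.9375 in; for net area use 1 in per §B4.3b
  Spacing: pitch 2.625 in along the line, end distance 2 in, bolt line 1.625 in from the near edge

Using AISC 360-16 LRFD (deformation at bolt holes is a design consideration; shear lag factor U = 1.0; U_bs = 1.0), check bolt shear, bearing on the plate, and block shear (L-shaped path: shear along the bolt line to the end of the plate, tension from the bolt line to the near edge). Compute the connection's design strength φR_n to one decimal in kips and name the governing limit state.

Bolt shear: A_b = π(0.875)²/4 = 0.60132 in². φR_n = 0.75 × 84 × 0.60132 × 4 × 1 = 151.5 kips.
Bearing (0.3125 in plate, F_u = 70 ksi): end bolts L_c = 2 − 0.9375/2 = 1.53125, R_n = min(1.2×1.53125×0.3125×70, 2.4×0.875×0.3125×70) = 40.195 kips/bolt; interior L_c = 2.625 − 0.9375 = 1.6875, R_n = 44.297 kips/bolt. φR_n = 0.75 × (1×40.195 + 3×44.297) = 129.8 kips.
Block shear: shear path 1×[2+3×2.625] = 1×9.875 in, A_gv = 3.0859, A_nv = 1×(9.875 − 3.5×1)×0.3125 = 1.9922 in²; tension to near edge: (1.625 − 0.5×1)×0.3125 = 0.35156 in². R_n = min(0.6×70×1.9922, 0.6×50×3.0859) + 1.0×70×0.35156 = min(83.672, 92.577) + 24.609 = 108.28 kips. φR_n = 0.75 × 108.28 = 81.2 kips.
Governing: min(151.5, 129.8, 81.2) = 81.2 kips → block shear.

81.2 kips (block shear governs)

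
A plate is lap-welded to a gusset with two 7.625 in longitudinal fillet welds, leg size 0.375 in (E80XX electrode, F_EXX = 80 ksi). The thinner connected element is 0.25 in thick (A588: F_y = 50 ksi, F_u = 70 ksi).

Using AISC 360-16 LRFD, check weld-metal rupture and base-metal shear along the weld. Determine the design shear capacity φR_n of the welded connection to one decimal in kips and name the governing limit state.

114.4 kips (base-metal shear governs)

Weld metal: throat = 0.707×0.375 = 0.26513 in, L = 2×7.625 = 15.25 in. φR_n = 0.75 × 0.6 × 80 × 0.26513 × 15.25 = 145.6 kips.
Base metal shear (0.25 in plate): yield φR_n = 1.0×0.6×50×0.25×15.25 = 114.4 kips; rupture φR_n = 0.75×0.6×70×0.25×15.25 = 120.1 kips; take 114.4 kips (yield).
Governing: min(145.6, 114.4) = 114.4 kips → base-metal shear.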